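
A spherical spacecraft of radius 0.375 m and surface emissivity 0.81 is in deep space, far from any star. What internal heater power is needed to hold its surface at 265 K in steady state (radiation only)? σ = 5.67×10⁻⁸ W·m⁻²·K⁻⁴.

P = εσ·4πr²·T⁴.
4πr² = 1.767 m²; T⁴ = 4.932×10⁹ K⁴.
P = 0.81·5.67×10⁻⁸·1.767·4.932×10⁹.

P ≈ 400 W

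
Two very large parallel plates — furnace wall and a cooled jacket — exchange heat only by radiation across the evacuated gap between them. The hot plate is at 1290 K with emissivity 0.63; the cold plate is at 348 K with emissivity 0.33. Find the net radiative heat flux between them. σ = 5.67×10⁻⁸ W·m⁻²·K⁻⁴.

For two infinite grey parallel plates, q = σ(T₁⁴ − T₂⁴)/(1/ε₁ + 1/ε₂ − 1).
T₁⁴ − T₂⁴ = 2.769×10¹² − 1.467×10¹⁰ = 2.755×10¹² K⁴.
1/ε₁ + 1/ε₂ − 1 = 1.587 + 3.030 − 1 = 3.618.
q = 5.67×10⁻⁸ × 2.755×10¹² / 3.618.

q ≈ 43200 W/m²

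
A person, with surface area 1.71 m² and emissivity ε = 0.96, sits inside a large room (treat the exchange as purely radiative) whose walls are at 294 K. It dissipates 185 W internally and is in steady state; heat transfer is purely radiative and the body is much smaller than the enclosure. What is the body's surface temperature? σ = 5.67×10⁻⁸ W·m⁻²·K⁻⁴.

For a small grey body in a large enclosure, net radiated power = εσA(T⁴ − T_w⁴).
Steady state: P = εσA(T⁴ − T_w⁴) with A = 1.71 m².
T⁴ = P/(εσA) + T_w⁴ = 185/(0.96·5.67×10⁻⁸·1.710) + (294)⁴
    = 1.988×10⁹ + 7.471×10⁹ = 9.459×10⁹ K⁴.

T ≈ 312 K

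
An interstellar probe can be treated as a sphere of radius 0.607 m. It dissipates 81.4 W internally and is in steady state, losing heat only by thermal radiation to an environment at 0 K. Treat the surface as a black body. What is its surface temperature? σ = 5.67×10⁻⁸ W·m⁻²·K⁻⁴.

Steady state: internal power = radiated power, P = εσA T⁴.
Radiating area A = 4πr² = 4.630 m².
T⁴ = P/(εσA) = 81.4/(1.0·5.67×10⁻⁸·4.630) = 3.101×10⁸ K⁴.
T = (3.101×10⁸)^(1/4).

T ≈ 133 K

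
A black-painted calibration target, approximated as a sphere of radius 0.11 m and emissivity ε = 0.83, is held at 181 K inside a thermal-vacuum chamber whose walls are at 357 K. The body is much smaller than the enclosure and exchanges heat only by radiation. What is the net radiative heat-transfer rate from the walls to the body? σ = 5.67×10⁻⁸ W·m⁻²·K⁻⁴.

P_net ≈ 109 W

For a small grey body in a large enclosure: P_net = εσA(T_body⁴ − T_wall⁴).
A = 4πr² = 0.1521 m²; T_body⁴ − T_wall⁴ = 1.073×10⁹ − 1.624×10¹⁰ = -1.517×10¹⁰ K⁴.
|P_net| = 0.83·5.67×10⁻⁸·0.1521·1.517×10¹⁰.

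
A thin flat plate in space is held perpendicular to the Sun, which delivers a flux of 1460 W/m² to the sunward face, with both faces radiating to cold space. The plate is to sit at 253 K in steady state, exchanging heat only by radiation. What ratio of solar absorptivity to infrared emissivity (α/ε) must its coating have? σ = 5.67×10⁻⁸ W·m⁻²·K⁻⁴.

α/ε ≈ 0.318

Balance: αS·A = εσ·2A·T⁴ ⇒ α/ε = 2σT⁴/S.
α/ε = 2·5.67×10⁻⁸·(253)⁴/1460 = 2·5.67×10⁻⁸·4.097×10⁹/1460.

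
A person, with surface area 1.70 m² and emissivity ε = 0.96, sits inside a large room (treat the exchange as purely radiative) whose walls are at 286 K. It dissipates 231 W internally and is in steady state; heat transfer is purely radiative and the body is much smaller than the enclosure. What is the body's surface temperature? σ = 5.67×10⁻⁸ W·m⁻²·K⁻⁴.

For a small grey body in a large enclosure, net radiated power = εσA(T⁴ − T_w⁴).
Steady state: P = εσA(T⁴ − T_w⁴) with A = 1.70 m².
T⁴ = P/(εσA) + T_w⁴ = 231/(0.96·5.67×10⁻⁸·1.700) + (286)⁴
    = 2.496×10⁹ + 6.691×10⁹ = 9.187×10⁹ K⁴.

T ≈ 310 K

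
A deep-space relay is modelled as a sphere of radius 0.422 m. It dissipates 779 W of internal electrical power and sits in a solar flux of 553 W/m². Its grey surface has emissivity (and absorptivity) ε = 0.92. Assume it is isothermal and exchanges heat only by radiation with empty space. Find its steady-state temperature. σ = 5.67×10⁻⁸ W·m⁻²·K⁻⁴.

T ≈ 309 K

At steady state, absorbed solar power + internal power = radiated power.
Absorbed: α·S·A_cross = 0.92·553·0.5595 = 284.6 W (cross-section πr²).
Total input = 284.6 + 779 = 1064 W.
Radiated: εσ·A_surf·T⁴ with A_surf = 4πr² = 2.238 m².
T⁴ = 1064/(0.92·5.67×10⁻⁸·2.238) = 9.111×10⁹ K⁴.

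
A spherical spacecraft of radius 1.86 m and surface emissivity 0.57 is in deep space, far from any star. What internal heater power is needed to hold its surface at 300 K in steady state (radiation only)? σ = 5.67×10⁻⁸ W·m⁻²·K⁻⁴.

P = εσ·4πr²·T⁴.
4πr² = 43.47 m²; T⁴ = 8.100×10⁹ K⁴.
P = 0.57·5.67×10⁻⁸·43.47·8.100×10⁹.

P ≈ 11400 W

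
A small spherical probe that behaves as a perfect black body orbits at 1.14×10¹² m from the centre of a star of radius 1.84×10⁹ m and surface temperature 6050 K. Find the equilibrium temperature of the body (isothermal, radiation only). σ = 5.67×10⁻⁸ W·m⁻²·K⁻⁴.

T ≈ 172 K

The star's surface emits σT_*⁴; at distance d the flux is S = σT_*⁴(R_*/d)².
S = 5.67×10⁻⁸·(6050)⁴·(1.84×10⁹/1.14×10¹²)² = 197.9 W/m².
For an isothermal sphere T⁴ = (1−a)S/(4σ) = 8.725×10⁸ K⁴.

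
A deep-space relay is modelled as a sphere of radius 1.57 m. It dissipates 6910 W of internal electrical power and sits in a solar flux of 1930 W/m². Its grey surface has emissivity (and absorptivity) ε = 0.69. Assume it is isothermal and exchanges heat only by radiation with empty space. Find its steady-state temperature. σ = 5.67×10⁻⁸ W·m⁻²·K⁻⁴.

At steady state, absorbed solar power + internal power = radiated power.
Absorbed: α·S·A_cross = 0.69·1930·7.744 = 10310 W (cross-section πr²).
Total input = 10310 + 6910 = 17220 W.
Radiated: εσ·A_surf·T⁴ with A_surf = 4πr² = 30.97 m².
T⁴ = 17220/(0.69·5.67×10⁻⁸·30.97) = 1.421×10¹⁰ K⁴.

T ≈ 345 K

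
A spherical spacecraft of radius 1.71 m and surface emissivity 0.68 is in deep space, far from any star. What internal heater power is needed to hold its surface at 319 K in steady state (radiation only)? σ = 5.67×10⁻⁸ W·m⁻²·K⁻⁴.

P ≈ 14700 W

P = εσ·4πr²·T⁴.
4πr² = 36.75 m²; T⁴ = 1.036×10¹⁰ K⁴.
P = 0.68·5.67×10⁻⁸·36.75·1.036×10¹⁰.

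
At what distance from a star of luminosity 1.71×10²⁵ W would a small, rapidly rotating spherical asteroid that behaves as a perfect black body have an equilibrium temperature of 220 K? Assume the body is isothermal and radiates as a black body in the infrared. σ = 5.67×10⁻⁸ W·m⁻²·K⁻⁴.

d ≈ 5.06×10¹⁰ m

For an isothermal black-emitting sphere, (1−a)S·πr² = σ·4πr²·T⁴ ⇒ S = 4σT⁴/(1−a).
S = 4·5.67×10⁻⁸·(220)⁴/1.00 = 531.3 W/m².
Flux falls as S = L/(4πd²), so d = √(L/(4πS)) = √(1.71×10²⁵/(4π·531.3)).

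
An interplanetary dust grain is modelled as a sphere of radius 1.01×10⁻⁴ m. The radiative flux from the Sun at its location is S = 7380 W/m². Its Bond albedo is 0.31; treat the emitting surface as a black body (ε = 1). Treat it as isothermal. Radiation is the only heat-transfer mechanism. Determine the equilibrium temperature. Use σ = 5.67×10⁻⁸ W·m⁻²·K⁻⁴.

At equilibrium, absorbed power = emitted power.
Absorbing cross-section = πr² = 3.205×10⁻⁸ m²; emitting surface = 4πr² = 1.282×10⁻⁷ m² (ratio 4).
(1−a)S·A_cross = εσ·A_surf·T⁴  ⇒  T⁴ = (1−a)S/(4σ).
T⁴ = 0.690·7380/(4·5.67×10⁻⁸) = 2.245×10¹⁰ K⁴.
T = (2.245×10¹⁰)^(1/4).

T ≈ 387 K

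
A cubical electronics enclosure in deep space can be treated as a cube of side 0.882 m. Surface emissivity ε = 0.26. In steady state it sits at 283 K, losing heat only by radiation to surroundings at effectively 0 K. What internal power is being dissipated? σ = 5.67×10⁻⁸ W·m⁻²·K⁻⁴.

Steady state: P = εσA T⁴.
A = 6L² = 4.668 m²; T⁴ = (283)⁴ = 6.414×10⁹ K⁴.
P = 0.26 × 5.67×10⁻⁸ × 4.668 × 6.414×10⁹.

P ≈ 441 W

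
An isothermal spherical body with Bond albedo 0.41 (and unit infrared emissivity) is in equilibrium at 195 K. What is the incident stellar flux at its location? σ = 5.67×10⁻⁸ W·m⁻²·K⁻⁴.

S ≈ 556 W/m²

(1−a)S·πr² = σ·4πr²·T⁴ ⇒ S = 4σT⁴/(1−a).
S = 4·5.67×10⁻⁸·1.446×10⁹/0.590.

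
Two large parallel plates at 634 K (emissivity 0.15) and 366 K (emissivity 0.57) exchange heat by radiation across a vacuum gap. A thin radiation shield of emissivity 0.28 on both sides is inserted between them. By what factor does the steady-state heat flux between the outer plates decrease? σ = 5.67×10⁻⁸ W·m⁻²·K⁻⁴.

Without shield: q₀ = σΔ(T⁴)/(1/ε₁+1/ε₂−1) with denominator 7.421.
With shield the two gaps are in series; the resistances add: (1/ε₁+1/ε_s−1)+(1/ε_s+1/ε₂−1) = 9.238+4.326 = 13.56.
Heat-flux ratio q₀/q = 13.56/7.421.

factor ≈ 1.83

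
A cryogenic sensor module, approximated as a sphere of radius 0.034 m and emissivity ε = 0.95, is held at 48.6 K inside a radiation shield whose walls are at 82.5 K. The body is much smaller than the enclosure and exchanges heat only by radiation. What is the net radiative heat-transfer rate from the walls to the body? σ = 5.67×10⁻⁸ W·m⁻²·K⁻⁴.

For a small grey body in a large enclosure: P_net = εσA(T_body⁴ − T_wall⁴).
A = 4πr² = 0.01453 m²; T_body⁴ − T_wall⁴ = 5.579×10⁶ − 4.633×10⁷ = -4.075×10⁷ K⁴.
|P_net| = 0.95·5.67×10⁻⁸·0.01453·4.075×10⁷.

P_net ≈ 0.0319 W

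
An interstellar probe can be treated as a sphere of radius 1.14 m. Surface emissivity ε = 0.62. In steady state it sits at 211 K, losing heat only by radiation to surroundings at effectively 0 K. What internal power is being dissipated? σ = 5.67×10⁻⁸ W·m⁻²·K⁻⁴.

P ≈ 1140 W

Steady state: P = εσA T⁴.
A = 4πr² = 16.33 m²; T⁴ = (211)⁴ = 1.982×10⁹ K⁴.
P = 0.62 × 5.67×10⁻⁸ × 16.33 × 1.982×10⁹.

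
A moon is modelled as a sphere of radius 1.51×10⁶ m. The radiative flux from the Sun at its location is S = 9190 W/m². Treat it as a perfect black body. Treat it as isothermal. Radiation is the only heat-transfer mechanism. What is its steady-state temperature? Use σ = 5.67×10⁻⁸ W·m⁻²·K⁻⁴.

At equilibrium, absorbed power = emitted power.
Absorbing cross-section = πr² = 7.163×10¹² m²; emitting surface = 4πr² = 2.865×10¹³ m² (ratio 4).
S·A_cross = εσ·A_surf·T⁴  ⇒  T⁴ = S/(4σ).
T⁴ = 1.00·9190/(4·5.67×10⁻⁸) = 4.052×10¹⁰ K⁴.
T = (4.052×10¹⁰)^(1/4).

T ≈ 449 K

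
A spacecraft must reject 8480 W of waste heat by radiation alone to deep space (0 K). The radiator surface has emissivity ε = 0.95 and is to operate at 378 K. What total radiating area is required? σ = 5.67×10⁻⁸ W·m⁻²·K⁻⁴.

A ≈ 7.71 m²

P = εσA T⁴ ⇒ A = P/(εσT⁴).
T⁴ = 2.042×10¹⁰ K⁴.
A = 8480/(0.95 × 5.67×10⁻⁸ × 2.042×10¹⁰).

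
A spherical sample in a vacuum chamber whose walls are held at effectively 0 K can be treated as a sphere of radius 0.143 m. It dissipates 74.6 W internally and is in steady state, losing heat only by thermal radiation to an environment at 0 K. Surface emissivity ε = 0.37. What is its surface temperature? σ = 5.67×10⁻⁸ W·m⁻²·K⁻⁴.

T ≈ 343 K

Steady state: internal power = radiated power, P = εσA T⁴.
Radiating area A = 4πr² = 0.2570 m².
T⁴ = P/(εσA) = 74.6/(0.37·5.67×10⁻⁸·0.2570) = 1.384×10¹⁰ K⁴.
T = (1.384×10¹⁰)^(1/4).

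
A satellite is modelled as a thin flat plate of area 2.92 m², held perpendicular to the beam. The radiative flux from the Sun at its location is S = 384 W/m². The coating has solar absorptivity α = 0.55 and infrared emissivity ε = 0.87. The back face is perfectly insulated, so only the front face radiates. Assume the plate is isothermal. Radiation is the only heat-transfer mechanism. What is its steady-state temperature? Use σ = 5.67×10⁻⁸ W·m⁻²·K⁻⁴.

At equilibrium, absorbed power = emitted power.
Absorbing cross-section = A = 2.920 m²; emitting surface = A = 2.920 m² (ratio 1).
αS·A_cross = εσ·A_surf·T⁴  ⇒  T⁴ = αS/(ε·1σ).
T⁴ = 0.550·384/(0.87·1·5.67×10⁻⁸) = 4.281×10⁹ K⁴.
T = (4.281×10⁹)^(1/4).

T ≈ 256 K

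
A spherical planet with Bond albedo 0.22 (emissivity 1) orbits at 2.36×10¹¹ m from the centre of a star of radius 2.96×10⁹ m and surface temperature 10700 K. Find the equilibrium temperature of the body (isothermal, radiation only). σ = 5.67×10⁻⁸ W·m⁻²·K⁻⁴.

The star's surface emits σT_*⁴; at distance d the flux is S = σT_*⁴(R_*/d)².
S = 5.67×10⁻⁸·(10700)⁴·(2.96×10⁹/2.36×10¹¹)² = 1.169×10⁵ W/m².
For an isothermal sphere T⁴ = (1−a)S/(4σ) = 4.021×10¹¹ K⁴.

T ≈ 796 K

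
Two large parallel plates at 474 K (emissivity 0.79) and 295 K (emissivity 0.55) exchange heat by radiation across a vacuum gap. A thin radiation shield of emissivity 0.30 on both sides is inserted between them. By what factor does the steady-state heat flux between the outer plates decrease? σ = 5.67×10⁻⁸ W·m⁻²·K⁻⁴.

Without shield: q₀ = σΔ(T⁴)/(1/ε₁+1/ε₂−1) with denominator 2.084.
With shield the two gaps are in series; the resistances add: (1/ε₁+1/ε_s−1)+(1/ε_s+1/ε₂−1) = 3.599+4.152 = 7.751.
Heat-flux ratio q₀/q = 7.751/2.084.

factor ≈ 3.72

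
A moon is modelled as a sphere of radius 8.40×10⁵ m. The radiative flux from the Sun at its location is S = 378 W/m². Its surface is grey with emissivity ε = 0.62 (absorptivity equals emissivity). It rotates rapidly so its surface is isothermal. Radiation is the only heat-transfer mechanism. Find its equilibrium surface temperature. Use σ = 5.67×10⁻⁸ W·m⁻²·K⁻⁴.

T ≈ 202 K

At equilibrium, absorbed power = emitted power.
Absorbing cross-section = πr² = 2.217×10¹² m²; emitting surface = 4πr² = 8.867×10¹² m² (ratio 4).
εS·A_cross = εσ·A_surf·T⁴  ⇒  T⁴ = S/(4σ)   (ε cancels).
T⁴ = 378/(4·5.67×10⁻⁸) = 1.667×10⁹ K⁴.
T = (1.667×10⁹)^(1/4).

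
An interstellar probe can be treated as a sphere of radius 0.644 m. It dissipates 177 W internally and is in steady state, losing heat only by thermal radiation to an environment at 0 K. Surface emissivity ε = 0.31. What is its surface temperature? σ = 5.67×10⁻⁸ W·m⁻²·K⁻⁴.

T ≈ 210 K

Steady state: internal power = radiated power, P = εσA T⁴.
Radiating area A = 4πr² = 5.212 m².
T⁴ = P/(εσA) = 177/(0.31·5.67×10⁻⁸·5.212) = 1.932×10⁹ K⁴.
T = (1.932×10⁹)^(1/4).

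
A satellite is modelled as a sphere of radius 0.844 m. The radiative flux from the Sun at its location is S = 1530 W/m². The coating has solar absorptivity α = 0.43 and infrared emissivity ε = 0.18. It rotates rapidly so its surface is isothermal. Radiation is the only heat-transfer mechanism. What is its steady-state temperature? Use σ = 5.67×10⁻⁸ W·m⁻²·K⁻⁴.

T ≈ 356 K

At equilibrium, absorbed power = emitted power.
Absorbing cross-section = πr² = 2.238 m²; emitting surface = 4πr² = 8.951 m² (ratio 4).
αS·A_cross = εσ·A_surf·T⁴  ⇒  T⁴ = αS/(ε·4σ).
T⁴ = 0.430·1530/(0.18·4·5.67×10⁻⁸) = 1.612×10¹⁰ K⁴.
T = (1.612×10¹⁰)^(1/4).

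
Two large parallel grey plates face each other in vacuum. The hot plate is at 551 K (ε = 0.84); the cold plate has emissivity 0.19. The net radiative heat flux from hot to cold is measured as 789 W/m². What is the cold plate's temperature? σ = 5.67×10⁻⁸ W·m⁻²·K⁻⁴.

T₂ ≈ 357 K

q = σ(T₁⁴ − T₂⁴)/(1/ε₁ + 1/ε₂ − 1); denominator = 5.454.
T₂⁴ = T₁⁴ − q·(1/ε₁+1/ε₂−1)/σ = 9.217×10¹⁰ − 789·5.454/5.67×10⁻⁸
    = 1.628×10¹⁰ K⁴.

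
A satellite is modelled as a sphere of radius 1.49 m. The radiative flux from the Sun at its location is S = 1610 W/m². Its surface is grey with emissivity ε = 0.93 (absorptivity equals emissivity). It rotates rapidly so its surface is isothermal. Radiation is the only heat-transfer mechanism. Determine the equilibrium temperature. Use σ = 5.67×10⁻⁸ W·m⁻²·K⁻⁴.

T ≈ 290 K

At equilibrium, absorbed power = emitted power.
Absorbing cross-section = πr² = 6.975 m²; emitting surface = 4πr² = 27.90 m² (ratio 4).
εS·A_cross = εσ·A_surf·T⁴  ⇒  T⁴ = S/(4σ)   (ε cancels).
T⁴ = 1610/(4·5.67×10⁻⁸) = 7.099×10⁹ K⁴.
T = (7.099×10⁹)^(1/4).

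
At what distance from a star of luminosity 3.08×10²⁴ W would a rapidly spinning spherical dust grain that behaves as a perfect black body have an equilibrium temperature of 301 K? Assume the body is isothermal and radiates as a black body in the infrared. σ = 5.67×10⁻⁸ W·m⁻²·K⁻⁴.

For an isothermal black-emitting sphere, (1−a)S·πr² = σ·4πr²·T⁴ ⇒ S = 4σT⁴/(1−a).
S = 4·5.67×10⁻⁸·(301)⁴/1.00 = 1862 W/m².
Flux falls as S = L/(4πd²), so d = √(L/(4πS)) = √(3.08×10²⁴/(4π·1862)).

d ≈ 1.15×10¹⁰ m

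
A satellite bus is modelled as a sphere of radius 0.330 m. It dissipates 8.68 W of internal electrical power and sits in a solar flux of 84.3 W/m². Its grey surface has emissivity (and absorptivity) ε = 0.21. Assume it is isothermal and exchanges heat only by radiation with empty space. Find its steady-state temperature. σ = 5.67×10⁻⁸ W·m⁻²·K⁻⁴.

T ≈ 173 K

At steady state, absorbed solar power + internal power = radiated power.
Absorbed: α·S·A_cross = 0.21·84.3·0.3421 = 6.057 W (cross-section πr²).
Total input = 6.057 + 8.68 = 14.74 W.
Radiated: εσ·A_surf·T⁴ with A_surf = 4πr² = 1.368 m².
T⁴ = 14.74/(0.21·5.67×10⁻⁸·1.368) = 9.044×10⁸ K⁴.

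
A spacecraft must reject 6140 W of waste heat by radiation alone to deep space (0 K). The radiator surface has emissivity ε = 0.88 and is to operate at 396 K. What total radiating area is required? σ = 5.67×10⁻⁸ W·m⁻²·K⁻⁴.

A ≈ 5.00 m²

P = εσA T⁴ ⇒ A = P/(εσT⁴).
T⁴ = 2.459×10¹⁰ K⁴.
A = 6140/(0.88 × 5.67×10⁻⁸ × 2.459×10¹⁰).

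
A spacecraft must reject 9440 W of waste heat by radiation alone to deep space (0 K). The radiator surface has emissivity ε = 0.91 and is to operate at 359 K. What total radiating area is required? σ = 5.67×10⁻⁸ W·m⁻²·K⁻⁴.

A ≈ 11.0 m²

P = εσA T⁴ ⇒ A = P/(εσT⁴).
T⁴ = 1.661×10¹⁰ K⁴.
A = 9440/(0.91 × 5.67×10⁻⁸ × 1.661×10¹⁰).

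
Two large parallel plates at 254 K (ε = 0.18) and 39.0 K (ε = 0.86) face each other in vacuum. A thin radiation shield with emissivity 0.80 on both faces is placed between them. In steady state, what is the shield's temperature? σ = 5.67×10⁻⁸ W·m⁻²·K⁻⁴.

T_s ≈ 169 K

In steady state the net flux on the hot side equals that on the cold side.
σ(T₁⁴−T_s⁴)/D₁ = σ(T_s⁴−T₂⁴)/D₂, with D₁ = 1/ε₁+1/ε_s−1 = 5.806, D₂ = 1/ε_s+1/ε₂−1 = 1.413.
Solve for T_s⁴: T_s⁴ = (D₂·T₁⁴ + D₁·T₂⁴)/(D₁+D₂) = 8.165×10⁸ K⁴.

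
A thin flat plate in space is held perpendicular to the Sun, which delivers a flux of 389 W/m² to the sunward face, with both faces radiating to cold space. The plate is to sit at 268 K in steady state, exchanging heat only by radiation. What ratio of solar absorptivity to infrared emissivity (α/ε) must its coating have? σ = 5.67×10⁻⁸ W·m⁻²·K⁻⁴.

α/ε ≈ 1.50

Balance: αS·A = εσ·2A·T⁴ ⇒ α/ε = 2σT⁴/S.
α/ε = 2·5.67×10⁻⁸·(268)⁴/389 = 2·5.67×10⁻⁸·5.159×10⁹/389.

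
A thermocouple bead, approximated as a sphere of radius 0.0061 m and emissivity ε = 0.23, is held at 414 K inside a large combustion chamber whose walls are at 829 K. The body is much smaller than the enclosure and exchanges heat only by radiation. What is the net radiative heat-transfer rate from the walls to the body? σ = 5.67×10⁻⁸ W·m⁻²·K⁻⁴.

For a small grey body in a large enclosure: P_net = εσA(T_body⁴ − T_wall⁴).
A = 4πr² = 4.676×10⁻⁴ m²; T_body⁴ − T_wall⁴ = 2.938×10¹⁰ − 4.723×10¹¹ = -4.429×10¹¹ K⁴.
|P_net| = 0.23·5.67×10⁻⁸·4.676×10⁻⁴·4.429×10¹¹.

P_net ≈ 2.70 W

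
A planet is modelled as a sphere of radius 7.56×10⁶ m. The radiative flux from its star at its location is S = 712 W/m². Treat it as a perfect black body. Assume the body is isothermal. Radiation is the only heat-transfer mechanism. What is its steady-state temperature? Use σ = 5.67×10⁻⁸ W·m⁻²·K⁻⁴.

At equilibrium, absorbed power = emitted power.
Absorbing cross-section = πr² = 1.796×10¹⁴ m²; emitting surface = 4πr² = 7.182×10¹⁴ m² (ratio 4).
S·A_cross = εσ·A_surf·T⁴  ⇒  T⁴ = S/(4σ).
T⁴ = 1.00·712/(4·5.67×10⁻⁸) = 3.139×10⁹ K⁴.
T = (3.139×10⁹)^(1/4).

T ≈ 237 K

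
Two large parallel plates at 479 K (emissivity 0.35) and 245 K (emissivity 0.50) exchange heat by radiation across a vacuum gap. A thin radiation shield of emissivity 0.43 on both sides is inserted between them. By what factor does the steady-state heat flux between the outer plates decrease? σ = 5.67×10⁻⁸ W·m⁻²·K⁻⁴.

Without shield: q₀ = σΔ(T⁴)/(1/ε₁+1/ε₂−1) with denominator 3.857.
With shield the two gaps are in series; the resistances add: (1/ε₁+1/ε_s−1)+(1/ε_s+1/ε₂−1) = 4.183+3.326 = 7.508.
Heat-flux ratio q₀/q = 7.508/3.857.

factor ≈ 1.95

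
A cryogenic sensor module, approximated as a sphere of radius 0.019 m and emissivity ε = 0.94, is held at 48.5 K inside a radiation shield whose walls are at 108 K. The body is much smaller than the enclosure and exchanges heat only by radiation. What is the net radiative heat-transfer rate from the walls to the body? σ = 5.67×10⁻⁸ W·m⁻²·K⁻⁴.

For a small grey body in a large enclosure: P_net = εσA(T_body⁴ − T_wall⁴).
A = 4πr² = 0.004536 m²; T_body⁴ − T_wall⁴ = 5.533×10⁶ − 1.360×10⁸ = -1.305×10⁸ K⁴.
|P_net| = 0.94·5.67×10⁻⁸·0.004536·1.305×10⁸.

P_net ≈ 0.0316 W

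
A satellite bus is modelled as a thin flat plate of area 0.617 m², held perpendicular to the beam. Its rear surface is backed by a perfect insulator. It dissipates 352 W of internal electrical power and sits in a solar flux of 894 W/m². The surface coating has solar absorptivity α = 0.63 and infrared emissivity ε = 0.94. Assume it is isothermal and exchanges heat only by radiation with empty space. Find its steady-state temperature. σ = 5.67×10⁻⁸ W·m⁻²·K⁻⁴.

T ≈ 382 K

At steady state, absorbed solar power + internal power = radiated power.
Absorbed: α·S·A_cross = 0.63·894·0.6170 = 347.5 W (cross-section A).
Total input = 347.5 + 352 = 699.5 W.
Radiated: εσ·A_surf·T⁴ with A_surf = A = 0.6170 m².
T⁴ = 699.5/(0.94·5.67×10⁻⁸·0.6170) = 2.127×10¹⁰ K⁴.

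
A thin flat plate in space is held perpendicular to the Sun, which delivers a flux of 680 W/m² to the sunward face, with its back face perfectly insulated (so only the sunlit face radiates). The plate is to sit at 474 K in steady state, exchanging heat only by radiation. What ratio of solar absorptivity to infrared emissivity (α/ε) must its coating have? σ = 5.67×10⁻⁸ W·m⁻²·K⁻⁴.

Balance: αS·A = εσ·1A·T⁴ ⇒ α/ε = σT⁴/S.
α/ε = 5.67×10⁻⁸·(474)⁴/680 = 5.67×10⁻⁸·5.048×10¹⁰/680.

α/ε ≈ 4.21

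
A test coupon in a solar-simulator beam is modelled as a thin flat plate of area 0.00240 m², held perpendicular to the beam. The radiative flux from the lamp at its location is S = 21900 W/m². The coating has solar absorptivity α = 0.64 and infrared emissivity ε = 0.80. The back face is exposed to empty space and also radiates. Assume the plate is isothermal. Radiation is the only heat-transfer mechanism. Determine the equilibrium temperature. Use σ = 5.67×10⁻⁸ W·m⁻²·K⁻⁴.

T ≈ 627 K

At equilibrium, absorbed power = emitted power.
Absorbing cross-section = A = 0.002400 m²; emitting surface = 2A = 0.004800 m² (ratio 2).
αS·A_cross = εσ·A_surf·T⁴  ⇒  T⁴ = αS/(ε·2σ).
T⁴ = 0.640·21900/(0.80·2·5.67×10⁻⁸) = 1.545×10¹¹ K⁴.
T = (1.545×10¹¹)^(1/4).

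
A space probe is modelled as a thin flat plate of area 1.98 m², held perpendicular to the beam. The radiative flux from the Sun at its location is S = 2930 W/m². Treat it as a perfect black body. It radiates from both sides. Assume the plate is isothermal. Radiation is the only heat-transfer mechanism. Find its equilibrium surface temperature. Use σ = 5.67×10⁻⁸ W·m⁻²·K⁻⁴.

At equilibrium, absorbed power = emitted power.
Absorbing cross-section = A = 1.980 m²; emitting surface = 2A = 3.960 m² (ratio 2).
S·A_cross = εσ·A_surf·T⁴  ⇒  T⁴ = S/(2σ).
T⁴ = 1.00·2930/(2·5.67×10⁻⁸) = 2.584×10¹⁰ K⁴.
T = (2.584×10¹⁰)^(1/4).

T ≈ 401 K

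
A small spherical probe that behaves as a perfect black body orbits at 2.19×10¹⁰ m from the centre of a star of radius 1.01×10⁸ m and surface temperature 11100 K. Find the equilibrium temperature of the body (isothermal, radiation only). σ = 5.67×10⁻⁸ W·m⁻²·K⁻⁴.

The star's surface emits σT_*⁴; at distance d the flux is S = σT_*⁴(R_*/d)².
S = 5.67×10⁻⁸·(11100)⁴·(1.01×10⁸/2.19×10¹⁰)² = 18310 W/m².
For an isothermal sphere T⁴ = (1−a)S/(4σ) = 8.072×10¹⁰ K⁴.

T ≈ 533 K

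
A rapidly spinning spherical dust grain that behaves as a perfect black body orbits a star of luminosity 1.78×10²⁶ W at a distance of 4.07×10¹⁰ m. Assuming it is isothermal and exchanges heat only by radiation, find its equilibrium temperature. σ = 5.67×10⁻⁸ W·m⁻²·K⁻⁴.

T ≈ 441 K

First find the stellar flux at distance d: S = L/(4πd²) = 1.78×10²⁶/(4π·(4.07×10¹⁰)²) = 8551 W/m².
For an isothermal sphere, absorbed (1−a)S·πr² = emitted σ·4πr²·T⁴, so T⁴ = (1−a)S/(4σ).
T⁴ = 1.00·8551/(4·5.67×10⁻⁸) = 3.770×10¹⁰ K⁴.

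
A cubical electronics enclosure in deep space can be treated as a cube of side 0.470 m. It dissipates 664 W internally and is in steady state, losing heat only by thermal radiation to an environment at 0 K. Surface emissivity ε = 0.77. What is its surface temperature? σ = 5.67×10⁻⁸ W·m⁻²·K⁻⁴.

Steady state: internal power = radiated power, P = εσA T⁴.
Radiating area A = 6L² = 1.325 m².
T⁴ = P/(εσA) = 664/(0.77·5.67×10⁻⁸·1.325) = 1.147×10¹⁰ K⁴.
T = (1.147×10¹⁰)^(1/4).

T ≈ 327 K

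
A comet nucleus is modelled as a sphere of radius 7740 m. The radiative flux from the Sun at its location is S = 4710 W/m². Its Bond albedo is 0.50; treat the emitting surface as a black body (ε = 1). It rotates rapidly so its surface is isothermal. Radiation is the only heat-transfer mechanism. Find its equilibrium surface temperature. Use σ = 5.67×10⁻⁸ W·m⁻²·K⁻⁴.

At equilibrium, absorbed power = emitted power.
Absorbing cross-section = πr² = 1.882×10⁸ m²; emitting surface = 4πr² = 7.528×10⁸ m² (ratio 4).
(1−a)S·A_cross = εσ·A_surf·T⁴  ⇒  T⁴ = (1−a)S/(4σ).
T⁴ = 0.500·4710/(4·5.67×10⁻⁸) = 1.038×10¹⁰ K⁴.
T = (1.038×10¹⁰)^(1/4).

T ≈ 319 K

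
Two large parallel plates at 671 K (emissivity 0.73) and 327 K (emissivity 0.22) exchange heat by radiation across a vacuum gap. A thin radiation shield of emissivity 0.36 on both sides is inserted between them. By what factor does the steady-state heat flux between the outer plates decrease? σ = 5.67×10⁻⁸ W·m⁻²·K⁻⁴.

Without shield: q₀ = σΔ(T⁴)/(1/ε₁+1/ε₂−1) with denominator 4.915.
With shield the two gaps are in series; the resistances add: (1/ε₁+1/ε_s−1)+(1/ε_s+1/ε₂−1) = 3.148+6.323 = 9.471.
Heat-flux ratio q₀/q = 9.471/4.915.

factor ≈ 1.93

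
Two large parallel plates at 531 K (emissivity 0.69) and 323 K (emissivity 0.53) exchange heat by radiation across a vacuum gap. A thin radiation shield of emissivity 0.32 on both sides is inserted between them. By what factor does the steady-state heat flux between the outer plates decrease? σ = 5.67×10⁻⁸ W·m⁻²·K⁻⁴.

Without shield: q₀ = σΔ(T⁴)/(1/ε₁+1/ε₂−1) with denominator 2.336.
With shield the two gaps are in series; the resistances add: (1/ε₁+1/ε_s−1)+(1/ε_s+1/ε₂−1) = 3.574+4.012 = 7.586.
Heat-flux ratio q₀/q = 7.586/2.336.

factor ≈ 3.25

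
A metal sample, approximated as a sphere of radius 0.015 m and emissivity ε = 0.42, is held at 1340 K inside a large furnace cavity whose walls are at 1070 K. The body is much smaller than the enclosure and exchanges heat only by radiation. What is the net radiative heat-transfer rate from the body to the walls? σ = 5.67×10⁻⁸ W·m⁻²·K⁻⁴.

P_net ≈ 129 W

For a small grey body in a large enclosure: P_net = εσA(T_body⁴ − T_wall⁴).
A = 4πr² = 0.002827 m²; T_body⁴ − T_wall⁴ = 3.224×10¹² − 1.311×10¹² = 1.913×10¹² K⁴.
|P_net| = 0.42·5.67×10⁻⁸·0.002827·1.913×10¹².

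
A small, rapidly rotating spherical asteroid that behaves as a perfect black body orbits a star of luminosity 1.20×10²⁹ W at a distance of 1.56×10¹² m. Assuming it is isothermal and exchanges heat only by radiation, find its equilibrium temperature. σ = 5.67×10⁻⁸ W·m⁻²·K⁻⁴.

T ≈ 363 K

First find the stellar flux at distance d: S = L/(4πd²) = 1.20×10²⁹/(4π·(1.56×10¹²)²) = 3924 W/m².
For an isothermal sphere, absorbed (1−a)S·πr² = emitted σ·4πr²·T⁴, so T⁴ = (1−a)S/(4σ).
T⁴ = 1.00·3924/(4·5.67×10⁻⁸) = 1.730×10¹⁰ K⁴.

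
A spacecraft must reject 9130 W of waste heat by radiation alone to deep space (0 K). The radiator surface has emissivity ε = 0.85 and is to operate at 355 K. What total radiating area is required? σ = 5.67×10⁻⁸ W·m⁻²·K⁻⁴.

P = εσA T⁴ ⇒ A = P/(εσT⁴).
T⁴ = 1.588×10¹⁰ K⁴.
A = 9130/(0.85 × 5.67×10⁻⁸ × 1.588×10¹⁰).

A ≈ 11.9 m²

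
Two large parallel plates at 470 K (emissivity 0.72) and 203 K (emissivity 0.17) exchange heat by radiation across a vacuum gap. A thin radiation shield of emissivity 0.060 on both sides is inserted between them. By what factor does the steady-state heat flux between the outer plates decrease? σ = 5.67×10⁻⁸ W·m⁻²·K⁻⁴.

Without shield: q₀ = σΔ(T⁴)/(1/ε₁+1/ε₂−1) with denominator 6.271.
With shield the two gaps are in series; the resistances add: (1/ε₁+1/ε_s−1)+(1/ε_s+1/ε₂−1) = 17.06+21.55 = 38.60.
Heat-flux ratio q₀/q = 38.60/6.271.

factor ≈ 6.16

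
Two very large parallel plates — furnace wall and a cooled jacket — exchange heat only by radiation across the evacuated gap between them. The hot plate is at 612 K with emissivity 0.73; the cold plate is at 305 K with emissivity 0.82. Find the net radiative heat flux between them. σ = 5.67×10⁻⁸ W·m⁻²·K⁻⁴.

For two infinite grey parallel plates, q = σ(T₁⁴ − T₂⁴)/(1/ε₁ + 1/ε₂ − 1).
T₁⁴ − T₂⁴ = 1.403×10¹¹ − 8.654×10⁹ = 1.316×10¹¹ K⁴.
1/ε₁ + 1/ε₂ − 1 = 1.370 + 1.220 − 1 = 1.589.
q = 5.67×10⁻⁸ × 1.316×10¹¹ / 1.589.

q ≈ 4700 W/m²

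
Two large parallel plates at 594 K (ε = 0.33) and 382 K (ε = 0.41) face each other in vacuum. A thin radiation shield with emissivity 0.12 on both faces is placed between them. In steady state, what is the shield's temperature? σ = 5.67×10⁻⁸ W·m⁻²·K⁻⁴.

In steady state the net flux on the hot side equals that on the cold side.
σ(T₁⁴−T_s⁴)/D₁ = σ(T_s⁴−T₂⁴)/D₂, with D₁ = 1/ε₁+1/ε_s−1 = 10.36, D₂ = 1/ε_s+1/ε₂−1 = 9.772.
Solve for T_s⁴: T_s⁴ = (D₂·T₁⁴ + D₁·T₂⁴)/(D₁+D₂) = 7.138×10¹⁰ K⁴.

T_s ≈ 517 K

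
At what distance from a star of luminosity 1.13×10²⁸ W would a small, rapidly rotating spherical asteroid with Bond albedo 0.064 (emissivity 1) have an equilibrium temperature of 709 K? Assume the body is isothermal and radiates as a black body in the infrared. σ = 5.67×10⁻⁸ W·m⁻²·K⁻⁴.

d ≈ 1.21×10¹¹ m

For an isothermal black-emitting sphere, (1−a)S·πr² = σ·4πr²·T⁴ ⇒ S = 4σT⁴/(1−a).
S = 4·5.67×10⁻⁸·(709)⁴/0.936 = 61230 W/m².
Flux falls as S = L/(4πd²), so d = √(L/(4πS)) = √(1.13×10²⁸/(4π·61230)).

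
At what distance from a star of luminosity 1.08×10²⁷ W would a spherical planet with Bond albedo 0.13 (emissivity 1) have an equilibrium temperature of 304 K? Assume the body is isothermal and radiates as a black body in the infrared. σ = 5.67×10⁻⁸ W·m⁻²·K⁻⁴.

d ≈ 1.96×10¹¹ m

For an isothermal black-emitting sphere, (1−a)S·πr² = σ·4πr²·T⁴ ⇒ S = 4σT⁴/(1−a).
S = 4·5.67×10⁻⁸·(304)⁴/0.870 = 2226 W/m².
Flux falls as S = L/(4πd²), so d = √(L/(4πS)) = √(1.08×10²⁷/(4π·2226)).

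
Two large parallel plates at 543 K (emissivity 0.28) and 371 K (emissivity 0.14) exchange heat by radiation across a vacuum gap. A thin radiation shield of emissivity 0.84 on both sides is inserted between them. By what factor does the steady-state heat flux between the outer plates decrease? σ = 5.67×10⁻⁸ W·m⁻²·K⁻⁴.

factor ≈ 1.14

Without shield: q₀ = σΔ(T⁴)/(1/ε₁+1/ε₂−1) with denominator 9.714.
With shield the two gaps are in series; the resistances add: (1/ε₁+1/ε_s−1)+(1/ε_s+1/ε₂−1) = 3.762+7.333 = 11.10.
Heat-flux ratio q₀/q = 11.10/9.714.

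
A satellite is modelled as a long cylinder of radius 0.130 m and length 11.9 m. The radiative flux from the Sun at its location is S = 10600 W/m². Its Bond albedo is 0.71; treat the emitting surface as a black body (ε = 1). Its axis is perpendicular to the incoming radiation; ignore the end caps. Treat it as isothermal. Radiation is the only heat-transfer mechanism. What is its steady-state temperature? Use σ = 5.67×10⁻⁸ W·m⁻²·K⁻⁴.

T ≈ 362 K

At equilibrium, absorbed power = emitted power.
Absorbing cross-section = 2rL = 3.094 m²; emitting surface = 2πrL = 9.720 m² (ratio π).
(1−a)S·A_cross = εσ·A_surf·T⁴  ⇒  T⁴ = (1−a)S/(πσ).
T⁴ = 0.290·10600/(π·5.67×10⁻⁸) = 1.726×10¹⁰ K⁴.
T = (1.726×10¹⁰)^(1/4).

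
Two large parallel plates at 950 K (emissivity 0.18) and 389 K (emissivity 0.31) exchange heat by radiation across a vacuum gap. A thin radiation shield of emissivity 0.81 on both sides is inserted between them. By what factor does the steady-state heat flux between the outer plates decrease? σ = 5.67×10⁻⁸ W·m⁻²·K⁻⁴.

Without shield: q₀ = σΔ(T⁴)/(1/ε₁+1/ε₂−1) with denominator 7.781.
With shield the two gaps are in series; the resistances add: (1/ε₁+1/ε_s−1)+(1/ε_s+1/ε₂−1) = 5.790+3.460 = 9.250.
Heat-flux ratio q₀/q = 9.250/7.781.

factor ≈ 1.19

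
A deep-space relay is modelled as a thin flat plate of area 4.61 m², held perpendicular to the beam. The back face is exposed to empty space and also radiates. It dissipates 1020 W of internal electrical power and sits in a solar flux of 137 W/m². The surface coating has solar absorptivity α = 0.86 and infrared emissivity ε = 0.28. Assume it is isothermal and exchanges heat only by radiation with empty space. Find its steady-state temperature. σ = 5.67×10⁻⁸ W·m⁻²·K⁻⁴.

At steady state, absorbed solar power + internal power = radiated power.
Absorbed: α·S·A_cross = 0.86·137·4.610 = 543.2 W (cross-section A).
Total input = 543.2 + 1020 = 1563 W.
Radiated: εσ·A_surf·T⁴ with A_surf = 2A = 9.220 m².
T⁴ = 1563/(0.28·5.67×10⁻⁸·9.220) = 1.068×10¹⁰ K⁴.

T ≈ 321 K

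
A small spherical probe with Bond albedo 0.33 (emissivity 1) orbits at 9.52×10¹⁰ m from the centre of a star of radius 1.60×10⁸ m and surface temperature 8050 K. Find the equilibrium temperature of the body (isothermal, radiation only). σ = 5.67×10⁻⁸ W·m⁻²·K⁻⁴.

The star's surface emits σT_*⁴; at distance d the flux is S = σT_*⁴(R_*/d)².
S = 5.67×10⁻⁸·(8050)⁴·(1.60×10⁸/9.52×10¹⁰)² = 672.6 W/m².
For an isothermal sphere T⁴ = (1−a)S/(4σ) = 1.987×10⁹ K⁴.

T ≈ 211 K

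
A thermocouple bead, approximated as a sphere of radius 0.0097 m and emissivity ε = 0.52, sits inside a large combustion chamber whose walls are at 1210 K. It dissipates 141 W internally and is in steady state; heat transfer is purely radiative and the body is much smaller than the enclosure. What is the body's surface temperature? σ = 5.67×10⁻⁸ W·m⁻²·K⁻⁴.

T ≈ 1580 K

For a small grey body in a large enclosure, net radiated power = εσA(T⁴ − T_w⁴).
Steady state: P = εσA(T⁴ − T_w⁴) with A = 4πr² = 0.001182 m².
T⁴ = P/(εσA) + T_w⁴ = 141/(0.52·5.67×10⁻⁸·0.001182) + (1210)⁴
    = 4.045×10¹² + 2.144×10¹² = 6.188×10¹² K⁴.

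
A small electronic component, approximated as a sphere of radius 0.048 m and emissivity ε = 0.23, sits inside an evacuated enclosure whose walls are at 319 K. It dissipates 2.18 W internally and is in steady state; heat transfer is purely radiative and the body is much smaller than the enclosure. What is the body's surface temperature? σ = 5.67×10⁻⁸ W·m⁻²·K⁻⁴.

T ≈ 356 K

For a small grey body in a large enclosure, net radiated power = εσA(T⁴ − T_w⁴).
Steady state: P = εσA(T⁴ − T_w⁴) with A = 4πr² = 0.02895 m².
T⁴ = P/(εσA) + T_w⁴ = 2.18/(0.23·5.67×10⁻⁸·0.02895) + (319)⁴
    = 5.774×10⁹ + 1.036×10¹⁰ = 1.613×10¹⁰ K⁴.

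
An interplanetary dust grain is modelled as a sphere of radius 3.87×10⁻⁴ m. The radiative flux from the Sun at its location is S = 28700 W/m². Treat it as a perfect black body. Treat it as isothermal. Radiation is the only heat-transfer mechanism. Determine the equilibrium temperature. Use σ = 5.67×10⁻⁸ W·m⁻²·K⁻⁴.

At equilibrium, absorbed power = emitted power.
Absorbing cross-section = πr² = 4.705×10⁻⁷ m²; emitting surface = 4πr² = 1.882×10⁻⁶ m² (ratio 4).
S·A_cross = εσ·A_surf·T⁴  ⇒  T⁴ = S/(4σ).
T⁴ = 1.00·28700/(4·5.67×10⁻⁸) = 1.265×10¹¹ K⁴.
T = (1.265×10¹¹)^(1/4).

T ≈ 596 K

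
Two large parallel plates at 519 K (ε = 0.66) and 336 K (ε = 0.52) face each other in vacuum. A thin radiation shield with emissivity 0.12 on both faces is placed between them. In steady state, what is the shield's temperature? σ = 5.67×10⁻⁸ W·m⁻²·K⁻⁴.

In steady state the net flux on the hot side equals that on the cold side.
σ(T₁⁴−T_s⁴)/D₁ = σ(T_s⁴−T₂⁴)/D₂, with D₁ = 1/ε₁+1/ε_s−1 = 8.848, D₂ = 1/ε_s+1/ε₂−1 = 9.256.
Solve for T_s⁴: T_s⁴ = (D₂·T₁⁴ + D₁·T₂⁴)/(D₁+D₂) = 4.332×10¹⁰ K⁴.

T_s ≈ 456 K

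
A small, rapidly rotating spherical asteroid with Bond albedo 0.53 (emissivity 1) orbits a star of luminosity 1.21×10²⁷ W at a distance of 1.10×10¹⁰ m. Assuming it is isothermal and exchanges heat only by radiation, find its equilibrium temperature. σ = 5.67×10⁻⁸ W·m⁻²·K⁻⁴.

First find the stellar flux at distance d: S = L/(4πd²) = 1.21×10²⁷/(4π·(1.10×10¹⁰)²) = 7.958×10⁵ W/m².
For an isothermal sphere, absorbed (1−a)S·πr² = emitted σ·4πr²·T⁴, so T⁴ = (1−a)S/(4σ).
T⁴ = 0.470·7.958×10⁵/(4·5.67×10⁻⁸) = 1.649×10¹² K⁴.

T ≈ 1130 K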